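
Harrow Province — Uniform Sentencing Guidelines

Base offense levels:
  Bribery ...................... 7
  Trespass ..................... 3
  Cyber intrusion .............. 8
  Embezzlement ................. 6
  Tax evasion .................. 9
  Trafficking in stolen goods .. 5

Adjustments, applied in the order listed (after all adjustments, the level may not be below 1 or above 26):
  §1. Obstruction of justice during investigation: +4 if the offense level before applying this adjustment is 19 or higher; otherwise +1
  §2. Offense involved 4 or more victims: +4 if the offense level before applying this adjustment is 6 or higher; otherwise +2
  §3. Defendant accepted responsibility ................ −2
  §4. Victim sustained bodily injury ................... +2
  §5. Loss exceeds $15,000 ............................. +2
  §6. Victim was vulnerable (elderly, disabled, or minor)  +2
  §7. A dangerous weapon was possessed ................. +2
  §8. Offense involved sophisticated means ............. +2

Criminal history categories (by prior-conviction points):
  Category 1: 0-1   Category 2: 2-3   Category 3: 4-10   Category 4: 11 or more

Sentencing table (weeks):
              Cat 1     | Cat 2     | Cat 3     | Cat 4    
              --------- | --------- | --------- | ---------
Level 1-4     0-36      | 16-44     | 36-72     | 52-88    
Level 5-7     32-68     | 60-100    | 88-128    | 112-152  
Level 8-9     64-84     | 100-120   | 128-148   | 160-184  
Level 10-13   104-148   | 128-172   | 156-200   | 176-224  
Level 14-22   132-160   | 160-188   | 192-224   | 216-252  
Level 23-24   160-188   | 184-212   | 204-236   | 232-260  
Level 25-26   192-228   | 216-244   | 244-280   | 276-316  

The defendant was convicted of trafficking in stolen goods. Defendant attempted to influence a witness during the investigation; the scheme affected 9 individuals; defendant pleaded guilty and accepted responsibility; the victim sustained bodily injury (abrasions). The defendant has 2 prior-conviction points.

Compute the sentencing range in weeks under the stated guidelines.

Base offense level for trafficking in stolen goods: 5.
§1 applies (level before this adjustment is 5 < 19, so +1): 5 + 1 = 6.
§2 applies (level before this adjustment is 6 ≥ 6, so +4): 6 + 4 = 10.
§3 applies: 10 − 2 = 8.
§4 applies: 8 + 2 = 10.
§5 does not apply.
§8 does not apply.
Final offense level: 10.
Criminal history: 2 prior points → Category 2 (2-3).
Level 10 falls in the 10-13 band.
Grid: Level 10-13 × Category 2 = 128-172 weeks.

128-172 weeks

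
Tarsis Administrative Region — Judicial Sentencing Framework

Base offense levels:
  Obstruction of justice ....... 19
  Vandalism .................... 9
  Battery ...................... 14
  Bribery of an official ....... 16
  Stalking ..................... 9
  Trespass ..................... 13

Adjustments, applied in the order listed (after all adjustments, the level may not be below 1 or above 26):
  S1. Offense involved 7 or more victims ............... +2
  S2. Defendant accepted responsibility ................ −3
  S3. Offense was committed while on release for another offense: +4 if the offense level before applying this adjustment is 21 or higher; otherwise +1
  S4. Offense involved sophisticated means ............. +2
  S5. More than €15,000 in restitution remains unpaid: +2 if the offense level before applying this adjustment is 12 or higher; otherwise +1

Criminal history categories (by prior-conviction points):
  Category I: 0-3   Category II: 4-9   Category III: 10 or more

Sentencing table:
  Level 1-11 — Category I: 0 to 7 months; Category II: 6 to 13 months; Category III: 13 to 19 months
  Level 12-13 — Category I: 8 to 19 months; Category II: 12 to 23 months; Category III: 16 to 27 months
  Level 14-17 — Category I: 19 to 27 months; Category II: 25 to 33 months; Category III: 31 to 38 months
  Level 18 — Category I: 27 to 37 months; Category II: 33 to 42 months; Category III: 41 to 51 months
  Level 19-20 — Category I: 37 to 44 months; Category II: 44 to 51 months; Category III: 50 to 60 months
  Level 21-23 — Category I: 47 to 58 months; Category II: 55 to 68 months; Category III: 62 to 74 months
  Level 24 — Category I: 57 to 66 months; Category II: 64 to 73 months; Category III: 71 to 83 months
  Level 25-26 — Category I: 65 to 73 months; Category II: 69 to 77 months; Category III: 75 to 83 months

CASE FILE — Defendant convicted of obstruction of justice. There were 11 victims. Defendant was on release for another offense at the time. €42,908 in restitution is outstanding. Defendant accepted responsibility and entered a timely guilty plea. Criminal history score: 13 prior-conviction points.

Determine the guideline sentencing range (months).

62-74 months

Base offense level for obstruction of justice: 19.
S1 applies: 19 + 2 = 21.
S2 applies: 21 − 3 = 18.
S3 applies (level before this adjustment is 18 < 21, so +1): 18 + 1 = 19.
S4 does not apply.
S5 applies (level before this adjustment is 19 ≥ 12, so +2): 19 + 2 = 21.
Final offense level: 21.
Criminal history: 13 prior points → Category III (10+).
Level 21 falls in the 21-23 band.
Grid: Level 21-23 × Category III = 62-74 months.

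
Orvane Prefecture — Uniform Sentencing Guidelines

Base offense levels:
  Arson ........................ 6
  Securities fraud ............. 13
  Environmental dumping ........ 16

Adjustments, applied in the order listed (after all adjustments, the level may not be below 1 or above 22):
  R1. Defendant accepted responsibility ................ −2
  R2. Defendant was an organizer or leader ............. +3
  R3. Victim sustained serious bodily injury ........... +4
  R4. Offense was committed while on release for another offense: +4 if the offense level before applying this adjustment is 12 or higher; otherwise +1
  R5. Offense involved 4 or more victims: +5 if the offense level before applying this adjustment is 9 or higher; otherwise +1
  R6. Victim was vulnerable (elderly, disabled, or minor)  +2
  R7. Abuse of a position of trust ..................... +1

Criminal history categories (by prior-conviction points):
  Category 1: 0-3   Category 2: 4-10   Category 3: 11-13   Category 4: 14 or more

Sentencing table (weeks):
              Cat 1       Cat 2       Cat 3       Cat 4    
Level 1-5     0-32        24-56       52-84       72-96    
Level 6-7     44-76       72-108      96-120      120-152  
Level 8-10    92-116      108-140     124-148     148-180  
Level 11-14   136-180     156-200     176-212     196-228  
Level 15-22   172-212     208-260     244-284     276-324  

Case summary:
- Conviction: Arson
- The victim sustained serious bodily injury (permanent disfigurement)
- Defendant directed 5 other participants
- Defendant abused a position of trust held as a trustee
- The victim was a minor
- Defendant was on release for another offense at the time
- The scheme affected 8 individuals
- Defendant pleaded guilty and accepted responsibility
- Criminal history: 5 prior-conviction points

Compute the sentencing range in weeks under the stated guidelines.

208-260 weeks

Base offense level for arson: 6.
R1 applies: 6 − 2 = 4.
R2 applies: 4 + 3 = 7.
R3 applies: 7 + 4 = 11.
R4 applies (level before this adjustment is 11 < 12, so +1): 11 + 1 = 12.
R5 applies (level before this adjustment is 12 ≥ 9, so +5): 12 + 5 = 17.
R6 applies: 17 + 2 = 19.
R7 applies: 19 + 1 = 20.
Final offense level: 20.
Criminal history: 5 prior points → Category 2 (4-10).
Level 20 falls in the 15-22 band.
Grid: Level 15-22 × Category 2 = 208-260 weeks.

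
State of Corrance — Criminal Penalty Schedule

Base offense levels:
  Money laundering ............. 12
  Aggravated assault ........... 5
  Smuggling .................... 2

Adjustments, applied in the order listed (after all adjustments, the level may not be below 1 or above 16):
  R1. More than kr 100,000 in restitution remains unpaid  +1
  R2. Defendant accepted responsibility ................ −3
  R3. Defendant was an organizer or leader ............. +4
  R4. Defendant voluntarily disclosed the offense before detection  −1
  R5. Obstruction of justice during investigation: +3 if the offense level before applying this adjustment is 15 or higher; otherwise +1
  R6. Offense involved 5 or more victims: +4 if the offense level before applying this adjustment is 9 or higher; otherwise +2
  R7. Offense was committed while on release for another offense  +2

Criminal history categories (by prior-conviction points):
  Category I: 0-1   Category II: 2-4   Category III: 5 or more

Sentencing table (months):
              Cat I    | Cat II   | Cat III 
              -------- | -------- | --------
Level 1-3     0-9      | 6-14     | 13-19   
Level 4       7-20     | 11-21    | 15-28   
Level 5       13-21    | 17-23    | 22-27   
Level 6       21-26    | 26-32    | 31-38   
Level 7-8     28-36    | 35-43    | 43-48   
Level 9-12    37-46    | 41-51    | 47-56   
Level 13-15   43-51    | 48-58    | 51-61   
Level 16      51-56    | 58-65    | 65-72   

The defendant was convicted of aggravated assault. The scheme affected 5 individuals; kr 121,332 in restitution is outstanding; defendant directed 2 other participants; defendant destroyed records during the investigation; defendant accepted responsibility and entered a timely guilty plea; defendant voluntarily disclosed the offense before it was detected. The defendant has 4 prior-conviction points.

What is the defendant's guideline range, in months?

Base offense level for aggravated assault: 5.
R1 applies: 5 + 1 = 6.
R2 applies: 6 − 3 = 3.
R3 applies: 3 + 4 = 7.
R4 applies: 7 − 1 = 6.
R5 applies (level before this adjustment is 6 < 15, so +1): 6 + 1 = 7.
R6 applies (level before this adjustment is 7 < 9, so +2): 7 + 2 = 9.
R7 does not apply.
Final offense level: 9.
Criminal history: 4 prior points → Category II (2-4).
Level 9 falls in the 9-12 band.
Grid: Level 9-12 × Category II = 41-51 months.

41-51 months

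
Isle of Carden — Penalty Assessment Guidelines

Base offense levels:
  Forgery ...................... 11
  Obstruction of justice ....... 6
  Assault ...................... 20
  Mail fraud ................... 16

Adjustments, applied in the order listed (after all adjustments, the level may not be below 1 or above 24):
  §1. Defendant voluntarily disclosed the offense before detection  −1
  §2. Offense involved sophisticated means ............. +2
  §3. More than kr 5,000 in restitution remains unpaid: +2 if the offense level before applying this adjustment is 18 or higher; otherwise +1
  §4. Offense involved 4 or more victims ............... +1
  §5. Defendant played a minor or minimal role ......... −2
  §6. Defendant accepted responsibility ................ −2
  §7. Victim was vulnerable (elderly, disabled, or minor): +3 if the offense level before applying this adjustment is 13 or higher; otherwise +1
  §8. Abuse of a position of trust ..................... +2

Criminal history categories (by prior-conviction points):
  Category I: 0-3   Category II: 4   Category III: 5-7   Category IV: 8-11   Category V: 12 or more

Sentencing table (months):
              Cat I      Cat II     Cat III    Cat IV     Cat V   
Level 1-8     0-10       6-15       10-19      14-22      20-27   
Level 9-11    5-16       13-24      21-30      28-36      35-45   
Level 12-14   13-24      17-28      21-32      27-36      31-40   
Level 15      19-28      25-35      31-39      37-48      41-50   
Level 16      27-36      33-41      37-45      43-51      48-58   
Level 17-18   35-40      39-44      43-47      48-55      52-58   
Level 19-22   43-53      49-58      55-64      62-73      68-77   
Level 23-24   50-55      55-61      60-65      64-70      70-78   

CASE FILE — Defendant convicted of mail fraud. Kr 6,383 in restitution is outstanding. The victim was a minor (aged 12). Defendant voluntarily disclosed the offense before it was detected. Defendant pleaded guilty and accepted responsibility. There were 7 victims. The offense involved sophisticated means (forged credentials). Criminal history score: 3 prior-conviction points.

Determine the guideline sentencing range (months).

Base offense level for mail fraud: 16.
§1 applies: 16 − 1 = 15.
§2 applies: 15 + 2 = 17.
§3 applies (level before this adjustment is 17 < 18, so +1): 17 + 1 = 18.
§4 applies: 18 + 1 = 19.
§6 applies: 19 − 2 = 17.
§7 applies (level before this adjustment is 17 ≥ 13, so +3): 17 + 3 = 20.
§8 does not apply.
Final offense level: 20.
Criminal history: 3 prior points → Category I (0-3).
Level 20 falls in the 19-22 band.
Grid: Level 19-22 × Category I = 43-53 months.

43-53 months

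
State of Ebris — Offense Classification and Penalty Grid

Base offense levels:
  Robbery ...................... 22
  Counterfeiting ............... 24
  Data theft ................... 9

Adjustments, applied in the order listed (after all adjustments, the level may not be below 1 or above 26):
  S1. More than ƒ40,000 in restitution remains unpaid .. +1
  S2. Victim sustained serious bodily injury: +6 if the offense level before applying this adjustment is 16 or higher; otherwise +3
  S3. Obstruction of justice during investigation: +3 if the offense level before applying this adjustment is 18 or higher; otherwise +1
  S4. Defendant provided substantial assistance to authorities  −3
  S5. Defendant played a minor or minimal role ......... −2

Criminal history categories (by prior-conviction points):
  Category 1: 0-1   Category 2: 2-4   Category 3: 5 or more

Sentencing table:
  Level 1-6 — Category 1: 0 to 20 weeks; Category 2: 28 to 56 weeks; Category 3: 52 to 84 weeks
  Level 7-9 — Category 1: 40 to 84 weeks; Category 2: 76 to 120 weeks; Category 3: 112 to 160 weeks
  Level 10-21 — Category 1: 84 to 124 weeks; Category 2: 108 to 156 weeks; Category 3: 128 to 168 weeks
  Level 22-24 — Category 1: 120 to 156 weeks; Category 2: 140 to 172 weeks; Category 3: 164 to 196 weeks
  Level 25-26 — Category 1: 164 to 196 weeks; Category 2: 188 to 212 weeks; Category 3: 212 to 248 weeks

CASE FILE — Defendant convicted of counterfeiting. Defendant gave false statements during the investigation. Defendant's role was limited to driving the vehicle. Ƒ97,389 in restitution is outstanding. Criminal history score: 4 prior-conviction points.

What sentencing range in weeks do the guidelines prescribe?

188-212 weeks

Base offense level for counterfeiting: 24.
S1 applies: 24 + 1 = 25.
S2 does not apply.
S3 applies (level before this adjustment is 25 ≥ 18, so +3): 25 + 3 = 28.
S4 does not apply.
S5 applies: 28 − 2 = 26.
Final offense level: 26.
Criminal history: 4 prior points → Category 2 (2-4).
Level 26 falls in the 25-26 band.
Grid: Level 25-26 × Category 2 = 188-212 weeks.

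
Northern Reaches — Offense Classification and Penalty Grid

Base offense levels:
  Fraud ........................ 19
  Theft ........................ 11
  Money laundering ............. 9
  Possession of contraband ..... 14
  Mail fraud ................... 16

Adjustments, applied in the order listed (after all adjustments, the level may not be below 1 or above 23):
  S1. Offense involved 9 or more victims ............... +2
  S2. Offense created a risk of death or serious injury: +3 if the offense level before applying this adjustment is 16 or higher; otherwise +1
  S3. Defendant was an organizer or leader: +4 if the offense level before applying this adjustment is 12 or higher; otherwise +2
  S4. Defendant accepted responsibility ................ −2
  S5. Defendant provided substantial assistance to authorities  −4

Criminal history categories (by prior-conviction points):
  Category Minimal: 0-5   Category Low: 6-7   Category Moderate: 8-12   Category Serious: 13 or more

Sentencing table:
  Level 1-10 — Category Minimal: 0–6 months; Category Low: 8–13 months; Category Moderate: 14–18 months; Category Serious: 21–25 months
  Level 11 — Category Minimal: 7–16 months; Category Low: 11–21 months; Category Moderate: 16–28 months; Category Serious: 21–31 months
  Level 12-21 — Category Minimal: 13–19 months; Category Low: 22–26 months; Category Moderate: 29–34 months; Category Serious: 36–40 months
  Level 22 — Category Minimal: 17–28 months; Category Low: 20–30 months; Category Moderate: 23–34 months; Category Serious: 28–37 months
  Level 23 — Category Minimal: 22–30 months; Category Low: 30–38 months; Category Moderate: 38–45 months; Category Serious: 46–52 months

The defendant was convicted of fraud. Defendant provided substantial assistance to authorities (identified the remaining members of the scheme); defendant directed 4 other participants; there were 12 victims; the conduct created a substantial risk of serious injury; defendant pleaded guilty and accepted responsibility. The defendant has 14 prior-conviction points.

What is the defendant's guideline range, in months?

Base offense level for fraud: 19.
S1 applies: 19 + 2 = 21.
S2 applies (level before this adjustment is 21 ≥ 16, so +3): 21 + 3 = 24.
S3 applies (level before this adjustment is 24 ≥ 12, so +4): 24 + 4 = 28.
S4 applies: 28 − 2 = 26.
S5 applies: 26 − 4 = 22.
Final offense level: 22.
Criminal history: 14 prior points → Category Serious (13+).
Level 22 falls in the 22 band.
Grid: Level 22 × Category Serious = 28-37 months.

28-37 months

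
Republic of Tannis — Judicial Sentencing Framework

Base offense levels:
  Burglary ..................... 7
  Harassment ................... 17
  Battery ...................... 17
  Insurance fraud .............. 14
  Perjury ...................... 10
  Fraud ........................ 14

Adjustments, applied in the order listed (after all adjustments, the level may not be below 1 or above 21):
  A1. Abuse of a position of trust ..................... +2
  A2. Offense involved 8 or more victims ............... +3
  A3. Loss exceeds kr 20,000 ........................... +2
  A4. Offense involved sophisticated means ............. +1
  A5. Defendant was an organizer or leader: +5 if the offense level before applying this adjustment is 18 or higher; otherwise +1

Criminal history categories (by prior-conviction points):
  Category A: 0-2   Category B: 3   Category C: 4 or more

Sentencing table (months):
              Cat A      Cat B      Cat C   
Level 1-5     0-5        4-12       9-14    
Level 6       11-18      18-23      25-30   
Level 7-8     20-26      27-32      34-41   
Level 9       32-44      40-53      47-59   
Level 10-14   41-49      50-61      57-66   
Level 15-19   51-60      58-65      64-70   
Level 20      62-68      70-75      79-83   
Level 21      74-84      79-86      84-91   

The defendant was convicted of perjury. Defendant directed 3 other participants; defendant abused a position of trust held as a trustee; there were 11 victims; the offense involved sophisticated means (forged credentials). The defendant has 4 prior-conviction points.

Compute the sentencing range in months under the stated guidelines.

Base offense level for perjury: 10.
A1 applies: 10 + 2 = 12.
A2 applies: 12 + 3 = 15.
A3 does not apply.
A4 applies: 15 + 1 = 16.
A5 applies (level before this adjustment is 16 < 18, so +1): 16 + 1 = 17.
Final offense level: 17.
Criminal history: 4 prior points → Category C (4+).
Level 17 falls in the 15-19 band.
Grid: Level 15-19 × Category C = 64-70 months.

64-70 months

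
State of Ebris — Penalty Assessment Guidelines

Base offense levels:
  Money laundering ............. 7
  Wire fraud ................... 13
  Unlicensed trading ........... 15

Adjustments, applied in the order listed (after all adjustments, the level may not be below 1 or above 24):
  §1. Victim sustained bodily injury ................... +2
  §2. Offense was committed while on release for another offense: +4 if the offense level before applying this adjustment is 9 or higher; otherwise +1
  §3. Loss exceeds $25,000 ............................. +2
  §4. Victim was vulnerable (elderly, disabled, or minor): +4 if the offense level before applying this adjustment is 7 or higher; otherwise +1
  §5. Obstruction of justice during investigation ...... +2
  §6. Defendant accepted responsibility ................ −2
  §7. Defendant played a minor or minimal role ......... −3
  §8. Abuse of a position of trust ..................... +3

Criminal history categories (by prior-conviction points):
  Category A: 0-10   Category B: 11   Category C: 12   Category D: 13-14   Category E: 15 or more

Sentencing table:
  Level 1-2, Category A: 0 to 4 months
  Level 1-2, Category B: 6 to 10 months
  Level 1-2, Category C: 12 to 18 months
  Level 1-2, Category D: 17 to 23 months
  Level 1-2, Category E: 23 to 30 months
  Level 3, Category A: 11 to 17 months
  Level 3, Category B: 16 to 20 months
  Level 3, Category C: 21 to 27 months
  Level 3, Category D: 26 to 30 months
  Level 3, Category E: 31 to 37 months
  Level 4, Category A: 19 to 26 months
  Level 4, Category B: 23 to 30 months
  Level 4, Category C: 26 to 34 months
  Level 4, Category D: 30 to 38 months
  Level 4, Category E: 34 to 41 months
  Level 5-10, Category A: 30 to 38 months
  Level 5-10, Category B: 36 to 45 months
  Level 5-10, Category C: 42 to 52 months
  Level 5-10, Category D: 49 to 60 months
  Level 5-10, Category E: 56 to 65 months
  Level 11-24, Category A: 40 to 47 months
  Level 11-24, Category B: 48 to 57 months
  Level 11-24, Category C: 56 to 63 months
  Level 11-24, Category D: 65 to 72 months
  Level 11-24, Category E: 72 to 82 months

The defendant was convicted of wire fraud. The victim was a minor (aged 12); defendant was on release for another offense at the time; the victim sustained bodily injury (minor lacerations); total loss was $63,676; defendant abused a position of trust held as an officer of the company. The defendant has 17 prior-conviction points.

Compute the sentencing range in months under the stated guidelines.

Base offense level for wire fraud: 13.
§1 applies: 13 + 2 = 15.
§2 applies (level before this adjustment is 15 ≥ 9, so +4): 15 + 4 = 19.
§3 applies: 19 + 2 = 21.
§4 applies (level before this adjustment is 21 ≥ 7, so +4): 21 + 4 = 25.
§5 does not apply.
§7 does not apply.
§8 applies: 25 + 3 = 28.
Level 28 exceeds the maximum of 24; capped at 24.
Final offense level: 24.
Criminal history: 17 prior points → Category E (15+).
Level 24 falls in the 11-24 band.
Grid: Level 11-24 × Category E = 72-82 months.

72-82 months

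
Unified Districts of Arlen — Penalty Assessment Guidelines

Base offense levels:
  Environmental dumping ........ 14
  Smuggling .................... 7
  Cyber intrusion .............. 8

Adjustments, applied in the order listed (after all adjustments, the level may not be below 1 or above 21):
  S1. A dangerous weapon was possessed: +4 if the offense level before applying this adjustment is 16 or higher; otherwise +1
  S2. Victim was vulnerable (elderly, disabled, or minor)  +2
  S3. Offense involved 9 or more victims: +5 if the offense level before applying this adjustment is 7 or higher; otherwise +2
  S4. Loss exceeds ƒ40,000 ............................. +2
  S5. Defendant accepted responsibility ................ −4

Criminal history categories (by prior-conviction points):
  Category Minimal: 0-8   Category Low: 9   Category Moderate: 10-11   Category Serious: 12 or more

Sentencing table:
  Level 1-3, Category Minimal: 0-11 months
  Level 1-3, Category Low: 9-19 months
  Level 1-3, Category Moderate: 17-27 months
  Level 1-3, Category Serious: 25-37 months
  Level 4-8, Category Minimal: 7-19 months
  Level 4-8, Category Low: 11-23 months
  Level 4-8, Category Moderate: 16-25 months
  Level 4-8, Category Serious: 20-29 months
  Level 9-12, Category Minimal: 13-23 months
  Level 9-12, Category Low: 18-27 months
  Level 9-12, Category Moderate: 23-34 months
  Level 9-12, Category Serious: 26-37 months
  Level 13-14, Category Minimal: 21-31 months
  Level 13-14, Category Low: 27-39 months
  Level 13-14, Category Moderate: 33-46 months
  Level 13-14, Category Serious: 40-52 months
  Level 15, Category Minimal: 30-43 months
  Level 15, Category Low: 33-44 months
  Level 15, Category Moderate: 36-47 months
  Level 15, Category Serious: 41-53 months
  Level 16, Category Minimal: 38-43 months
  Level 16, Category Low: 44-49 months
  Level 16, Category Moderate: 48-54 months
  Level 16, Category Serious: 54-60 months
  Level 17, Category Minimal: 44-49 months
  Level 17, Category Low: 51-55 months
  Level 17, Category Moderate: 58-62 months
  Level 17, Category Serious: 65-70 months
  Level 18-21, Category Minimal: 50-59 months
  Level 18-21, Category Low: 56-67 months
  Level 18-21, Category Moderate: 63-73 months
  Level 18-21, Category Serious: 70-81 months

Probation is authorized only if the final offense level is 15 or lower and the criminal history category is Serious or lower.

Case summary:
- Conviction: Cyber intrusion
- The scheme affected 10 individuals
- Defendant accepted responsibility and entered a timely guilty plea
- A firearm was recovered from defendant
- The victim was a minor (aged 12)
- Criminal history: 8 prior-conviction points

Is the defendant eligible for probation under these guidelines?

Yes

Base offense level for cyber intrusion: 8.
S1 applies (level before this adjustment is 8 < 16, so +1): 8 + 1 = 9.
S2 applies: 9 + 2 = 11.
S3 applies (level before this adjustment is 11 ≥ 7, so +5): 11 + 5 = 16.
S5 applies: 16 − 4 = 12.
Final offense level: 12.
Criminal history: 8 prior points → Category Minimal (0-8).
Level 12 falls in the 9-12 band.
Grid: Level 9-12 × Category Minimal = 13-23 months.
Probation check: level 12 ≤ 15 and category Minimal ≤ Serious → eligible.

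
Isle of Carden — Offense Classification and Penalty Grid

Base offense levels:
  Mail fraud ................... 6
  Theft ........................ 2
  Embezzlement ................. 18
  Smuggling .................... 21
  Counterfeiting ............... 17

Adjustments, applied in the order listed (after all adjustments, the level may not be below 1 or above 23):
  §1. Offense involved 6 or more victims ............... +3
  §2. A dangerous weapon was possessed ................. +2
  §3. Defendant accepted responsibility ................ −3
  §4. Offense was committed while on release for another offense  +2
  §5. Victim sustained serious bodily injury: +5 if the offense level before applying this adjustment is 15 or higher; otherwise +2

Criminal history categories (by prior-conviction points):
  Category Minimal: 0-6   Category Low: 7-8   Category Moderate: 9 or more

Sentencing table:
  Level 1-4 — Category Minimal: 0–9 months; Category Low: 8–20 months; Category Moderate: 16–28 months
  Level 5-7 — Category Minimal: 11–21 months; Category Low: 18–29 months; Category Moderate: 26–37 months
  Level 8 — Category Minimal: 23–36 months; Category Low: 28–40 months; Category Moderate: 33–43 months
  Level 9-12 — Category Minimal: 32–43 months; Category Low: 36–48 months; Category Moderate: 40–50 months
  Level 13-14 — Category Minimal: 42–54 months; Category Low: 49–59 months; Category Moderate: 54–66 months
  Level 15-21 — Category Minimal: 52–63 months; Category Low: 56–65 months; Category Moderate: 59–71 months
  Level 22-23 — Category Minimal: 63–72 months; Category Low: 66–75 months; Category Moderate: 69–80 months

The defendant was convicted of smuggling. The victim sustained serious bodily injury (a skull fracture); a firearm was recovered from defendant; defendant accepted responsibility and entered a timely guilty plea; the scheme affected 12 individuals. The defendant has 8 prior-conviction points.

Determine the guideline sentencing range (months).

Base offense level for smuggling: 21.
§1 applies: 21 + 3 = 24.
§2 applies: 24 + 2 = 26.
§3 applies: 26 − 3 = 23.
§5 applies (level before this adjustment is 23 ≥ 15, so +5): 23 + 5 = 28.
Level 28 exceeds the maximum of 23; capped at 23.
Final offense level: 23.
Criminal history: 8 prior points → Category Low (7-8).
Level 23 falls in the 22-23 band.
Grid: Level 22-23 × Category Low = 66-75 months.

66-75 months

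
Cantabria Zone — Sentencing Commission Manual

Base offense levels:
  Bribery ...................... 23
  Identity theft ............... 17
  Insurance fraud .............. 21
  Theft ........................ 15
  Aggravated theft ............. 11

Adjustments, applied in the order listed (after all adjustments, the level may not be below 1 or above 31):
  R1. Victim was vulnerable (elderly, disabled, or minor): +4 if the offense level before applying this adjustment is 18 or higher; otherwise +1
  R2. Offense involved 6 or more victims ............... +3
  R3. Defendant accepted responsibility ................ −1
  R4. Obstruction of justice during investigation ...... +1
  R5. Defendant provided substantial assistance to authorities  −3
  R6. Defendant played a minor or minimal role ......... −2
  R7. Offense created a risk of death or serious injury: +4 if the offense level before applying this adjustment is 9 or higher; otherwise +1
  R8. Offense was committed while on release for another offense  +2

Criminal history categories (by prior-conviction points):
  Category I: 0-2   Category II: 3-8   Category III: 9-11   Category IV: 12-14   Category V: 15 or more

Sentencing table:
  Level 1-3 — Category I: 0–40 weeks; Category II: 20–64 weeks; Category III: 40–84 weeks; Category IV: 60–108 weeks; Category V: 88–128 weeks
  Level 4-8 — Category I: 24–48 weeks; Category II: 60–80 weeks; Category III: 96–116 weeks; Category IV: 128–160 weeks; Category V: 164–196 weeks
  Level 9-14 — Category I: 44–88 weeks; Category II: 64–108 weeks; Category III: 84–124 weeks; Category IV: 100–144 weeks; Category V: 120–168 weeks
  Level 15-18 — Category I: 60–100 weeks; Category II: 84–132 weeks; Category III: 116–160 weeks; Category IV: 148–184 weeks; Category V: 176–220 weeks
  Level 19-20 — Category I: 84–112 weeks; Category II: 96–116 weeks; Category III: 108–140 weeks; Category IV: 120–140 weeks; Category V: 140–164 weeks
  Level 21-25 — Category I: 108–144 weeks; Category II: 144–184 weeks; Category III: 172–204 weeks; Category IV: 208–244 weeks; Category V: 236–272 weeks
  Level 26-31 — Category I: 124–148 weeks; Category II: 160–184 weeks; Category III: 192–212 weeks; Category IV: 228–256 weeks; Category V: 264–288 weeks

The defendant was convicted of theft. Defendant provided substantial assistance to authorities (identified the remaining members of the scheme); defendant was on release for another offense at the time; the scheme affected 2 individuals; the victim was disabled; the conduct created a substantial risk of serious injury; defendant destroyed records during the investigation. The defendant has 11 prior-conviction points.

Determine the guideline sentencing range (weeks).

Base offense level for theft: 15.
R1 applies (level before this adjustment is 15 < 18, so +1): 15 + 1 = 16.
R4 applies: 16 + 1 = 17.
R5 applies: 17 − 3 = 14.
R7 applies (level before this adjustment is 14 ≥ 9, so +4): 14 + 4 = 18.
R8 applies: 18 + 2 = 20.
Final offense level: 20.
Criminal history: 11 prior points → Category III (9-11).
Level 20 falls in the 19-20 band.
Grid: Level 19-20 × Category III = 108-140 weeks.

108-140 weeks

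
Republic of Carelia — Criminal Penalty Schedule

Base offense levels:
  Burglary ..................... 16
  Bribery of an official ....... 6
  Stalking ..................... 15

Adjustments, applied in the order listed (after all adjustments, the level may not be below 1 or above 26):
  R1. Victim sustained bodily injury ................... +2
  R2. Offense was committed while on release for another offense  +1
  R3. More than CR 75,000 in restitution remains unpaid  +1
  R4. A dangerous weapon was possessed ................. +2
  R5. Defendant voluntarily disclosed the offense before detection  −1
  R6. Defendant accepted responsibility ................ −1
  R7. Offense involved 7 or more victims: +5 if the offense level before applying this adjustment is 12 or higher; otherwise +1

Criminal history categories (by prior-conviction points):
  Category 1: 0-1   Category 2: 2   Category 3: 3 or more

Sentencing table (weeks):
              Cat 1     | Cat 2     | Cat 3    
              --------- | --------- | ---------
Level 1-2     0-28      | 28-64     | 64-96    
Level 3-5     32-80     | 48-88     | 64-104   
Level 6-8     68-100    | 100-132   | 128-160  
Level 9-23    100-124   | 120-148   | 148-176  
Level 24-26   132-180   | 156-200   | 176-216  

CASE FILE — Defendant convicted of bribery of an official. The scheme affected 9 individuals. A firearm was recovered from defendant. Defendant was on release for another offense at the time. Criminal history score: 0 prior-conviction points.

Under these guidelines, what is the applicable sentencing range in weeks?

Base offense level for bribery of an official: 6.
R1 does not apply.
R2 applies: 6 + 1 = 7.
R4 applies: 7 + 2 = 9.
R6 does not apply.
R7 applies (level before this adjustment is 9 < 12, so +1): 9 + 1 = 10.
Final offense level: 10.
Criminal history: 0 prior points → Category 1 (0-1).
Level 10 falls in the 9-23 band.
Grid: Level 9-23 × Category 1 = 100-124 weeks.

100-124 weeks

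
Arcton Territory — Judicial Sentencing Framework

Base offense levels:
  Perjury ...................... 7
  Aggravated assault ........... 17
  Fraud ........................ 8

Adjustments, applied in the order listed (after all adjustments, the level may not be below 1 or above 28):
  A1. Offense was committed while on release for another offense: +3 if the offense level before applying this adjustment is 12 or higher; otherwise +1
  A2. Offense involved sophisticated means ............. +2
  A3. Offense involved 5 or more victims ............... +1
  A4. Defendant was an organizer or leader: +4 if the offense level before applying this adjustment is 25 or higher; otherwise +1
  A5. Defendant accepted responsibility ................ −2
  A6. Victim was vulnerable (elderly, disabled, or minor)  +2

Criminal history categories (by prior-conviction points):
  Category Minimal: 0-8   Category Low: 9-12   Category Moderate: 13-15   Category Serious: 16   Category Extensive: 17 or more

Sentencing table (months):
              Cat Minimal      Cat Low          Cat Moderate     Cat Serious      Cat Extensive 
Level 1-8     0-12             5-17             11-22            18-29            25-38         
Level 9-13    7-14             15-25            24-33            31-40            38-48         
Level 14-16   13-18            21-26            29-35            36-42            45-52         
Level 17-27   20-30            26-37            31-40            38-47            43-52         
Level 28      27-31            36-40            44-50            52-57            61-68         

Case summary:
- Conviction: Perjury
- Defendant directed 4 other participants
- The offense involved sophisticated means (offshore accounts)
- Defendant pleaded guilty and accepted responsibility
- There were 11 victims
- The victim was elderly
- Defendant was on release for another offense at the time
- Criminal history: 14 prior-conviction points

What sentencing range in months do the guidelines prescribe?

24-33 months

Base offense level for perjury: 7.
A1 applies (level before this adjustment is 7 < 12, so +1): 7 + 1 = 8.
A2 applies: 8 + 2 = 10.
A3 applies: 10 + 1 = 11.
A4 applies (level before this adjustment is 11 < 25, so +1): 11 + 1 = 12.
A5 applies: 12 − 2 = 10.
A6 applies: 10 + 2 = 12.
Final offense level: 12.
Criminal history: 14 prior points → Category Moderate (13-15).
Level 12 falls in the 9-13 band.
Grid: Level 9-13 × Category Moderate = 24-33 months.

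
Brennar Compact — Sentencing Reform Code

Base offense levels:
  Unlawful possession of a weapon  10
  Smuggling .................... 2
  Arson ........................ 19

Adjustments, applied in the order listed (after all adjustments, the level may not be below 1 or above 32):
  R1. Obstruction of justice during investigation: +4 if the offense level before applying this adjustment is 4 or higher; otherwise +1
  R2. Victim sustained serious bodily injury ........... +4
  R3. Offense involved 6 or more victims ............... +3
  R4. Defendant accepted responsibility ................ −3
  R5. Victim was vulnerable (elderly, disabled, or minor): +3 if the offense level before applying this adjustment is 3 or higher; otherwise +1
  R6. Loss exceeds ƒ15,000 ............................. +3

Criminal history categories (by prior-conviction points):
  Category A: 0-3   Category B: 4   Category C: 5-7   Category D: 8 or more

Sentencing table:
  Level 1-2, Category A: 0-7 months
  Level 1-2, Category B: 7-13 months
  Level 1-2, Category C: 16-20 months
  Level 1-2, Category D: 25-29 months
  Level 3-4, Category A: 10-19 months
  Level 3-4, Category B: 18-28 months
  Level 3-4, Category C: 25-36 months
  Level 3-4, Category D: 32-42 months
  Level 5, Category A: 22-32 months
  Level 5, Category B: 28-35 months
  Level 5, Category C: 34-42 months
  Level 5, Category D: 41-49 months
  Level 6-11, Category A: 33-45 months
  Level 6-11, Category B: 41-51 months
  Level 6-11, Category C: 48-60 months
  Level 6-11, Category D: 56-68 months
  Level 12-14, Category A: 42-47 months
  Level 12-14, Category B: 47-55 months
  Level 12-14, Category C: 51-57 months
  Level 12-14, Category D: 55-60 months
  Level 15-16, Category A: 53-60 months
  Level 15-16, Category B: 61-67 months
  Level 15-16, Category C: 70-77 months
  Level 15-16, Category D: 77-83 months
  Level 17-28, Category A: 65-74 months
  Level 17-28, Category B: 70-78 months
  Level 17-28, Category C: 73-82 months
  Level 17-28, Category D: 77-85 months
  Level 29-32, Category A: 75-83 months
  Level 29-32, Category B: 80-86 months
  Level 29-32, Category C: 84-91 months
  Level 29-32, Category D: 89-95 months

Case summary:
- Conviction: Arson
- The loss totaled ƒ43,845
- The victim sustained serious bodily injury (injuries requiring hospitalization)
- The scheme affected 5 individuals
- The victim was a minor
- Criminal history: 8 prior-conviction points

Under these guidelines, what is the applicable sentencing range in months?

Base offense level for arson: 19.
R2 applies: 19 + 4 = 23.
R4 does not apply.
R5 applies (level before this adjustment is 23 ≥ 3, so +3): 23 + 3 = 26.
R6 applies: 26 + 3 = 29.
Final offense level: 29.
Criminal history: 8 prior points → Category D (8+).
Level 29 falls in the 29-32 band.
Grid: Level 29-32 × Category D = 89-95 months.

89-95 months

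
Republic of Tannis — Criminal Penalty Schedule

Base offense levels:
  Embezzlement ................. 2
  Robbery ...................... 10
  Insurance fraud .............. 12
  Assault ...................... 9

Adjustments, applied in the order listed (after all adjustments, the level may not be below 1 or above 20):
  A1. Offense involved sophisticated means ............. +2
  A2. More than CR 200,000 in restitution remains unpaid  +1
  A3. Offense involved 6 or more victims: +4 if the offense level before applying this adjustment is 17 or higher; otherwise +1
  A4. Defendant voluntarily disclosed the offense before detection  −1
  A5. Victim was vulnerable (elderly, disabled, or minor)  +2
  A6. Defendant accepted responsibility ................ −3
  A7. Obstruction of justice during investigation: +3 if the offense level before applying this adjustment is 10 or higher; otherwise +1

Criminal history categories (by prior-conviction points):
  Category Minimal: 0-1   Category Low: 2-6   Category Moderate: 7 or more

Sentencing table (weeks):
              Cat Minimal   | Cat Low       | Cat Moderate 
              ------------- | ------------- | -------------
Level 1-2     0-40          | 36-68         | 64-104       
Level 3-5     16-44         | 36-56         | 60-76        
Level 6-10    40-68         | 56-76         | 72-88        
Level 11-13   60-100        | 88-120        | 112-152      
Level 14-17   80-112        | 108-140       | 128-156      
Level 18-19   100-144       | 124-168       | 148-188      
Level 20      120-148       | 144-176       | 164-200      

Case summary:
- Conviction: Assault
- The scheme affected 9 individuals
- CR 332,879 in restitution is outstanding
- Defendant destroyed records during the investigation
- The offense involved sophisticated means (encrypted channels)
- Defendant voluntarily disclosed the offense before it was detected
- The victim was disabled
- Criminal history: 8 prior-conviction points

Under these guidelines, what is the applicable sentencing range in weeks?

Base offense level for assault: 9.
A1 applies: 9 + 2 = 11.
A2 applies: 11 + 1 = 12.
A3 applies (level before this adjustment is 12 < 17, so +1): 12 + 1 = 13.
A4 applies: 13 − 1 = 12.
A5 applies: 12 + 2 = 14.
A7 applies (level before this adjustment is 14 ≥ 10, so +3): 14 + 3 = 17.
Final offense level: 17.
Criminal history: 8 prior points → Category Moderate (7+).
Level 17 falls in the 14-17 band.
Grid: Level 14-17 × Category Moderate = 128-156 weeks.

128-156 weeks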